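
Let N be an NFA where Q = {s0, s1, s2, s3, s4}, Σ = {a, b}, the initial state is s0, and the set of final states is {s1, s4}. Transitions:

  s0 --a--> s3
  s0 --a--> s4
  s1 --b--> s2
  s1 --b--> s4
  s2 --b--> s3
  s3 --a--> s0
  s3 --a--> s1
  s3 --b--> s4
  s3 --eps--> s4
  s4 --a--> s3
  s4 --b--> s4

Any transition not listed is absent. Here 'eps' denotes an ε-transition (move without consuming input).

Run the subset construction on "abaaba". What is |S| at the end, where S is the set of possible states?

2

Start in {s0}.
Read 'a': s0→{s3, s4}; now {s3, s4}.
Read 'b': s3→{s4}, s4→{s4}; now {s4}.
Read 'a': s4→{s3}; union {s3}; ε-closure = {s3, s4}.
Read 'a': s3→{s0, s1}, s4→{s3}; union {s0, s1, s3}; ε-closure = {s0, s1, s3, s4}.
Read 'b': s0→∅, s1→{s2, s4}, s3→{s4}, s4→{s4}; now {s2, s4}.
Read 'a': s2→∅, s4→{s3}; union {s3}; ε-closure = {s3, s4}.
That set has 2 states.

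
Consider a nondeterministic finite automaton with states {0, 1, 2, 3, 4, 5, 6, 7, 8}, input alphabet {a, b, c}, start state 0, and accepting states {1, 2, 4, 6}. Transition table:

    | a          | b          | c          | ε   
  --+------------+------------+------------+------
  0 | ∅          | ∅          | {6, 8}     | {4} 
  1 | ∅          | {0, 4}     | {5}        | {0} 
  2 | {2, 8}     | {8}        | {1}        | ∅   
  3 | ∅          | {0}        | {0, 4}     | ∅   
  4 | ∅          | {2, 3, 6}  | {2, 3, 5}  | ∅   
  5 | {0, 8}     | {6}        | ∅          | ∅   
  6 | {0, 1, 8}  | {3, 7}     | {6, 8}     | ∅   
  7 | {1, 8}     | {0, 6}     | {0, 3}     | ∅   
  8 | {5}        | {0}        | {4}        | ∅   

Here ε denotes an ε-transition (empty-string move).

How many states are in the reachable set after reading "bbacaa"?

5

Start: ε-closure({0}) = {0, 4}.
Read 'b': {0, 4} → {2, 3, 6}.
Read 'b': {2, 3, 6} → {0, 3, 4, 7, 8}.
Read 'a': {0, 3, 4, 7, 8} → {0, 1, 4, 5, 8}.
Read 'c': {0, 1, 4, 5, 8} → {2, 3, 4, 5, 6, 8}.
Read 'a': {2, 3, 4, 5, 6, 8} → {0, 1, 2, 4, 5, 8}.
Read 'a': {0, 1, 2, 4, 5, 8} → {0, 2, 4, 5, 8}.
That set has 5 states.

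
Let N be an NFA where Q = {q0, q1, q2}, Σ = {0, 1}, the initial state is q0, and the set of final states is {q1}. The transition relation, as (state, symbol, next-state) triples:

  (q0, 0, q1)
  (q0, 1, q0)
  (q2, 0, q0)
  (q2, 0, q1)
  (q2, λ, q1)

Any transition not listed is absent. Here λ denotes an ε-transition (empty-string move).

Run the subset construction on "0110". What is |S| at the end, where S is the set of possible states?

0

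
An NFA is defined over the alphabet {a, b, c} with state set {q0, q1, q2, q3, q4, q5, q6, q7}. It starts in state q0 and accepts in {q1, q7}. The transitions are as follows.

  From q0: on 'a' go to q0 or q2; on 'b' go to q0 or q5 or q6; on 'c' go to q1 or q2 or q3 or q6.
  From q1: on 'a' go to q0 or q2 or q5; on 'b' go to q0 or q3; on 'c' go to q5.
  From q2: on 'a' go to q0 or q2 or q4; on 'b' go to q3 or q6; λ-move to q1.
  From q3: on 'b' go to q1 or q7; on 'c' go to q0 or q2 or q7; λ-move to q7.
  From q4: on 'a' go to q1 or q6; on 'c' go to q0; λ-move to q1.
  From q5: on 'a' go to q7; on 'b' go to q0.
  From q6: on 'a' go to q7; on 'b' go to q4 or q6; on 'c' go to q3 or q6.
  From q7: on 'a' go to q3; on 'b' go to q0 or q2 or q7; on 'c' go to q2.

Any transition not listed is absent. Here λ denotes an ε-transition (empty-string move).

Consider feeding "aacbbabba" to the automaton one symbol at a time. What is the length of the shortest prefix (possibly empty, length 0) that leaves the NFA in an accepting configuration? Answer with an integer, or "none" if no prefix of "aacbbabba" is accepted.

Start in {q0}.
Read 'a': q0→{q0, q2}; union {q0, q2}; ε-closure = {q0, q1, q2}.
None of the earlier sets intersect F, but {q0, q1, q2} does.

1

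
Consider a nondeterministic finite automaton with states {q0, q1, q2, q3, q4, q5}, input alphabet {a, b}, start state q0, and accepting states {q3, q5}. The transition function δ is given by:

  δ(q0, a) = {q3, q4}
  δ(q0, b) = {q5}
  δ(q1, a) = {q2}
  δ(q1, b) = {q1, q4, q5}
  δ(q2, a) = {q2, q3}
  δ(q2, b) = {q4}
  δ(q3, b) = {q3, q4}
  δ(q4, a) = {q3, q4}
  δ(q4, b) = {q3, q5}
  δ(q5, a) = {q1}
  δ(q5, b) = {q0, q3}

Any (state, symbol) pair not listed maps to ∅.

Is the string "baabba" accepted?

No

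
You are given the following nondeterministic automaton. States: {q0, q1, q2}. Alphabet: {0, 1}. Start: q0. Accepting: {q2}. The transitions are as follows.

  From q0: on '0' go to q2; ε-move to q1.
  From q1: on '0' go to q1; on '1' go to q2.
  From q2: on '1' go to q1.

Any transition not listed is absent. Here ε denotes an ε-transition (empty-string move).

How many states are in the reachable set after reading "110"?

1

Start: ε-closure({q0}) = {q0, q1}.
Read '1': {q0, q1} → {q2}.
Read '1': {q2} → {q1}.
Read '0': {q1} → {q1}.
That set has 1 state.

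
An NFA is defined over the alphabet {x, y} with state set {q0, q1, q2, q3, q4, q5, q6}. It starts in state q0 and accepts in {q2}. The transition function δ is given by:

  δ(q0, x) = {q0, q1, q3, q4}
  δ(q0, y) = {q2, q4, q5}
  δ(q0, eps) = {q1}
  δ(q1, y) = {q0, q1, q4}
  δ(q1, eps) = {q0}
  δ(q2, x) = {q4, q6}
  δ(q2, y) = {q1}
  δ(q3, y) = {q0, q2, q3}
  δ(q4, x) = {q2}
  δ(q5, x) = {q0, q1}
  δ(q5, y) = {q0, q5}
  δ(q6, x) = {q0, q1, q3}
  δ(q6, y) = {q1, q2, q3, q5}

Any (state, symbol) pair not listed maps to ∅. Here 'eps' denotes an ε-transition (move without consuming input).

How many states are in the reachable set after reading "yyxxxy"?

6

Start: ε-closure({q0}) = {q0, q1}.
Read 'y': q0→{q2, q4, q5}, q1→{q0, q1, q4}; now {q0, q1, q2, q4, q5}.
Read 'y': q0→{q2, q4, q5}, q1→{q0, q1, q4}, q2→{q1}, q4→∅, q5→{q0, q5}; now {q0, q1, q2, q4, q5}.
Read 'x': q0→{q0, q1, q3, q4}, q1→∅, q2→{q4, q6}, q4→{q2}, q5→{q0, q1}; now {q0, q1, q2, q3, q4, q6}.
Read 'x': q0→{q0, q1, q3, q4}, q1→∅, q2→{q4, q6}, q3→∅, q4→{q2}, q6→{q0, q1, q3}; now {q0, q1, q2, q3, q4, q6}.
Read 'x': q0→{q0, q1, q3, q4}, q1→∅, q2→{q4, q6}, q3→∅, q4→{q2}, q6→{q0, q1, q3}; now {q0, q1, q2, q3, q4, q6}.
Read 'y': q0→{q2, q4, q5}, q1→{q0, q1, q4}, q2→{q1}, q3→{q0, q2, q3}, q4→∅, q6→{q1, q2, q3, q5}; now {q0, q1, q2, q3, q4, q5}.
That set has 6 states.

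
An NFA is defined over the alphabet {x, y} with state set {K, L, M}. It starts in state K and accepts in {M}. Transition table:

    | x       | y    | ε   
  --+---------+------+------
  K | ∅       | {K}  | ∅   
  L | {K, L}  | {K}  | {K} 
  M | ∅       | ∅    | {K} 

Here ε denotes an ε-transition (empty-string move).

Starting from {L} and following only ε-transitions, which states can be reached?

Begin with {L}.
ε-move L → K; add K.

{K, L}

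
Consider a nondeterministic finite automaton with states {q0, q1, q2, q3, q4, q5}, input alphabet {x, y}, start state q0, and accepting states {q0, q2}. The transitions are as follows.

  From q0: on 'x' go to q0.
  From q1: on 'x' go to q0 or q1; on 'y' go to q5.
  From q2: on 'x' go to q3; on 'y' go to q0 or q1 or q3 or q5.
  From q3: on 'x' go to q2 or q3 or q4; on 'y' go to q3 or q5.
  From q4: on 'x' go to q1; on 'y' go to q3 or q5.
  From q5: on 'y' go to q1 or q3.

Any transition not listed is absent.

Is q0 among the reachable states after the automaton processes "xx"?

Start in {q0}.
Read 'x': {q0} → {q0}.
Read 'x': {q0} → {q0}.
State q0 is in {q0}.

Yes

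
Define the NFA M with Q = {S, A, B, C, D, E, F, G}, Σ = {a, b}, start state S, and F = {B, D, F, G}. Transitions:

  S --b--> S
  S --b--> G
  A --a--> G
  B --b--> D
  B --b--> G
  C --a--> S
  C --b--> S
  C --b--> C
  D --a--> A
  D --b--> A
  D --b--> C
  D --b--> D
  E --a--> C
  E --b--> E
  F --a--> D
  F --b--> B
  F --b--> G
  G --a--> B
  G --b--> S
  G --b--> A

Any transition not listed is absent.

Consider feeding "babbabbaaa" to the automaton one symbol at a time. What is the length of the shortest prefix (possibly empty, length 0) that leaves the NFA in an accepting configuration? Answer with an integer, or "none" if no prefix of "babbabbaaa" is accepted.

1

Start in {S}.
Read 'b': S→{S, G}; now {S, G}.
None of the earlier sets intersect F, but {S, G} does.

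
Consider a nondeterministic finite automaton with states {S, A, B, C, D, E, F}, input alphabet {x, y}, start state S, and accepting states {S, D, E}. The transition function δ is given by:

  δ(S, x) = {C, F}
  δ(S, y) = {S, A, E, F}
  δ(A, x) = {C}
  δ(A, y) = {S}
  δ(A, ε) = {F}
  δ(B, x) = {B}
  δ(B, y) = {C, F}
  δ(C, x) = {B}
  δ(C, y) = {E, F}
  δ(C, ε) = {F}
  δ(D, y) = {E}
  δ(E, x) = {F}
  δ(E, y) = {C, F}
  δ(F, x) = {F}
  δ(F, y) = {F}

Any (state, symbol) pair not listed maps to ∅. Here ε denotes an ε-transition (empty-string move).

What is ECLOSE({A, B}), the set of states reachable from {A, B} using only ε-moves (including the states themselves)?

Begin with {A, B}.
ε-move A → F; add F.

{A, B, F}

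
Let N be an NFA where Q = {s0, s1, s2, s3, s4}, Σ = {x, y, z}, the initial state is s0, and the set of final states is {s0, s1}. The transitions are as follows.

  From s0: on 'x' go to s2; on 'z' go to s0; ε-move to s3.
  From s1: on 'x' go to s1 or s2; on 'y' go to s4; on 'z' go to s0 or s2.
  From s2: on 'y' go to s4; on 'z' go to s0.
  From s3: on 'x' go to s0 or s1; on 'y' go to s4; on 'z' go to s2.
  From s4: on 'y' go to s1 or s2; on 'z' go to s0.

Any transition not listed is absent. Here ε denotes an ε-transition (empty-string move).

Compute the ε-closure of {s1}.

{s1}

Begin with {s1}.
No ε-moves leave this set, so the closure equals the set itself.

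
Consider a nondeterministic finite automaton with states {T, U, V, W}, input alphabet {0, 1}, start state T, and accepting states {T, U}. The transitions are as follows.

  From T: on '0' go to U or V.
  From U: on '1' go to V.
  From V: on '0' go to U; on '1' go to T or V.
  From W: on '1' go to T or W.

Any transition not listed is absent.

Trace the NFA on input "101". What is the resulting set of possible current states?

∅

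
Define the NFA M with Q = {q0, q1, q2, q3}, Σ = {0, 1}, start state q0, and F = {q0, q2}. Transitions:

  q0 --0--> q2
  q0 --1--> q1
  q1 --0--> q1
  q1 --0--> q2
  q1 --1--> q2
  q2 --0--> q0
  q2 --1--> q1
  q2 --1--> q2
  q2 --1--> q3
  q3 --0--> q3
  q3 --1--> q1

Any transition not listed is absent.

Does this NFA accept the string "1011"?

Start in {q0}.
Read '1': q0→{q1}; now {q1}.
Read '0': q1→{q1, q2}; now {q1, q2}.
Read '1': q1→{q2}, q2→{q1, q2, q3}; now {q1, q2, q3}.
Read '1': q1→{q2}, q2→{q1, q2, q3}, q3→{q1}; now {q1, q2, q3}.
The final set {q1, q2, q3} contains the accepting state q2.

Yes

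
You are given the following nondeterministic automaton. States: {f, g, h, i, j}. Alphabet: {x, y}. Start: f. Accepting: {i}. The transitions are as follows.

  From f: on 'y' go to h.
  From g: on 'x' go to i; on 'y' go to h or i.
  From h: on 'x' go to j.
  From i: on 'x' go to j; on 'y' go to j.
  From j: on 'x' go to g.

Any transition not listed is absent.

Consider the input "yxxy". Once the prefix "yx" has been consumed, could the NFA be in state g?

Start in {f}.
Read 'y': f→{h}; now {h}.
Read 'x': h→{j}; now {j}.
State g is not in {j}.

No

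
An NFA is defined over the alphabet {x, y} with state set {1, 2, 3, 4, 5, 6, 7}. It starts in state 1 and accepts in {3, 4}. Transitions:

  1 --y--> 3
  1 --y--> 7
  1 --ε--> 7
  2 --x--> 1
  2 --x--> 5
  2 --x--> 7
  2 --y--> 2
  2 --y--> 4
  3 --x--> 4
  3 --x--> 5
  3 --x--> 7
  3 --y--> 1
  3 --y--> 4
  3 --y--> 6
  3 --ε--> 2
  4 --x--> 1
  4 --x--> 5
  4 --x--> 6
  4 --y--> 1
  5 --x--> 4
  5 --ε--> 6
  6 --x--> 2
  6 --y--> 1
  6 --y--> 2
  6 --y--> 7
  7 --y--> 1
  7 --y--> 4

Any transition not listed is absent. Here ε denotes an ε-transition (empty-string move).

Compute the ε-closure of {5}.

Begin with {5}.
ε-move 5 → 6; add 6.

{5, 6}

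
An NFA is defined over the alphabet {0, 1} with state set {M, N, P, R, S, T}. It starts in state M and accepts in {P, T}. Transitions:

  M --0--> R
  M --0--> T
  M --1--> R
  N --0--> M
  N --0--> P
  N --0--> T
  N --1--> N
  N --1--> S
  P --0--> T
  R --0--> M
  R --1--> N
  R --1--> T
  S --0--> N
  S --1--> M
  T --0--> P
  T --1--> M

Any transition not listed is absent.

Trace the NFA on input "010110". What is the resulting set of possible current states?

Start in {M}.
Read '0': M→{R, T}; now {R, T}.
Read '1': R→{N, T}, T→{M}; now {M, N, T}.
Read '0': M→{R, T}, N→{M, P, T}, T→{P}; now {M, P, R, T}.
Read '1': M→{R}, P→∅, R→{N, T}, T→{M}; now {M, N, R, T}.
Read '1': M→{R}, N→{N, S}, R→{N, T}, T→{M}; now {M, N, R, S, T}.
Read '0': M→{R, T}, N→{M, P, T}, R→{M}, S→{N}, T→{P}; now {M, N, P, R, T}.

{M, N, P, R, T}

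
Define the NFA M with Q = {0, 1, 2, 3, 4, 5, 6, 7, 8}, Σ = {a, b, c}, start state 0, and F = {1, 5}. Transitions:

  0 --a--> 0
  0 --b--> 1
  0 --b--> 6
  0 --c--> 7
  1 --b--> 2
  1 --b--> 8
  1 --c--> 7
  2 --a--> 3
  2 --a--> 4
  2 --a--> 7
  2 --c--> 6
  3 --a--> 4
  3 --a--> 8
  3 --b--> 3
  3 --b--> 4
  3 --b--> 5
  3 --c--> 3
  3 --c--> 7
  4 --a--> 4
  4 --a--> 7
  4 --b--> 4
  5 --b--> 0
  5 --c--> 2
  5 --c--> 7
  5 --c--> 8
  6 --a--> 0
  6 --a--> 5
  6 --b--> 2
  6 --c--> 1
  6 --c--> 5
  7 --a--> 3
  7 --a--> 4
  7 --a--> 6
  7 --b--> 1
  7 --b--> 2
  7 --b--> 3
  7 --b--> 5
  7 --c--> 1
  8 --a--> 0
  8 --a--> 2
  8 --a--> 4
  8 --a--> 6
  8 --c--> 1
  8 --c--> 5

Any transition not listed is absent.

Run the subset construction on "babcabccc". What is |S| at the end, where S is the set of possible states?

Start in {0}.
Read 'b': 0→{1, 6}; now {1, 6}.
Read 'a': 1→∅, 6→{0, 5}; now {0, 5}.
Read 'b': 0→{1, 6}, 5→{0}; now {0, 1, 6}.
Read 'c': 0→{7}, 1→{7}, 6→{1, 5}; now {1, 5, 7}.
Read 'a': 1→∅, 5→∅, 7→{3, 4, 6}; now {3, 4, 6}.
Read 'b': 3→{3, 4, 5}, 4→{4}, 6→{2}; now {2, 3, 4, 5}.
Read 'c': 2→{6}, 3→{3, 7}, 4→∅, 5→{2, 7, 8}; now {2, 3, 6, 7, 8}.
Read 'c': 2→{6}, 3→{3, 7}, 6→{1, 5}, 7→{1}, 8→{1, 5}; now {1, 3, 5, 6, 7}.
Read 'c': 1→{7}, 3→{3, 7}, 5→{2, 7, 8}, 6→{1, 5}, 7→{1}; now {1, 2, 3, 5, 7, 8}.
That set has 6 states.

6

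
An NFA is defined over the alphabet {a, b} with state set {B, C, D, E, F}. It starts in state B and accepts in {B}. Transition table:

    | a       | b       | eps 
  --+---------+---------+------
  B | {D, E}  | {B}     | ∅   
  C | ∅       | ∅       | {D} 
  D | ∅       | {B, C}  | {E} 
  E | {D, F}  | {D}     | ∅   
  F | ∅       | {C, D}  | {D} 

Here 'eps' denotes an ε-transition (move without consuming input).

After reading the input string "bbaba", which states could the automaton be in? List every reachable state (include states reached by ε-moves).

{D, E, F}

Start in {B}.
Read 'b': B→{B}; now {B}.
Read 'b': B→{B}; now {B}.
Read 'a': B→{D, E}; now {D, E}.
Read 'b': D→{B, C}, E→{D}; union {B, C, D}; ε-closure = {B, C, D, E}.
Read 'a': B→{D, E}, C→∅, D→∅, E→{D, F}; now {D, E, F}.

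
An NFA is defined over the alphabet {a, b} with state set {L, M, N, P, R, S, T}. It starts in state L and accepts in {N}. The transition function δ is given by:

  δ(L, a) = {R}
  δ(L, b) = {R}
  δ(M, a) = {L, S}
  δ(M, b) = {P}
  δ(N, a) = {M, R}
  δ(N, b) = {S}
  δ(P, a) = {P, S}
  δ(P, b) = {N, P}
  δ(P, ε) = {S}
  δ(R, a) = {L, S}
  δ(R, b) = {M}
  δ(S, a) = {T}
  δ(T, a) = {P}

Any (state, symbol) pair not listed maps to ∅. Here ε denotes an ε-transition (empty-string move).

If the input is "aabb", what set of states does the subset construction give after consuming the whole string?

Start in {L}.
Read 'a': L→{R}; now {R}.
Read 'a': R→{L, S}; now {L, S}.
Read 'b': L→{R}, S→∅; now {R}.
Read 'b': R→{M}; now {M}.

{M}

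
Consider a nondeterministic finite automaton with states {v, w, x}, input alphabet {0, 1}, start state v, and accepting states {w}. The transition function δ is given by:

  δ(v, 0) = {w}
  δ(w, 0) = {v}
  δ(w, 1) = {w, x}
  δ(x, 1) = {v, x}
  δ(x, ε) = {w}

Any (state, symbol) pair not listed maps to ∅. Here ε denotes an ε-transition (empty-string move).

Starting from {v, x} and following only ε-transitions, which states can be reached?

{v, w, x}

Begin with {v, x}.
ε-move x → w; add w.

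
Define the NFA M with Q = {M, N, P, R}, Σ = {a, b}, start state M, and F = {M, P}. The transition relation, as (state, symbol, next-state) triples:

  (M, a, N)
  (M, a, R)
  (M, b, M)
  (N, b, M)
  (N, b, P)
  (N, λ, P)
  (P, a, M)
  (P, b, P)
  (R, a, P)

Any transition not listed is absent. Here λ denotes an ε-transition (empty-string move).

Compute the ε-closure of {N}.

{N, P}

Begin with {N}.
ε-move N → P; add P.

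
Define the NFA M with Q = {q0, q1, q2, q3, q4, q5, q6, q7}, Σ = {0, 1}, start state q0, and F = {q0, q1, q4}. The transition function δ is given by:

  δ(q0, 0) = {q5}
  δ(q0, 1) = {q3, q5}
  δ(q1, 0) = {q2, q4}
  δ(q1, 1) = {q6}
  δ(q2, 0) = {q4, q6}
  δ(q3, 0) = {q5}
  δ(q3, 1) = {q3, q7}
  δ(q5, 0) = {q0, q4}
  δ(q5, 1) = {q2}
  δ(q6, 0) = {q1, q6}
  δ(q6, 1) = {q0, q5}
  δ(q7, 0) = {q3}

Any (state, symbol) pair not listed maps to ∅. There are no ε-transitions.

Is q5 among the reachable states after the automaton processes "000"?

Start in {q0}.
Read '0': {q0} → {q5}.
Read '0': {q5} → {q0, q4}.
Read '0': {q0, q4} → {q5}.
State q5 is in {q5}.

Yes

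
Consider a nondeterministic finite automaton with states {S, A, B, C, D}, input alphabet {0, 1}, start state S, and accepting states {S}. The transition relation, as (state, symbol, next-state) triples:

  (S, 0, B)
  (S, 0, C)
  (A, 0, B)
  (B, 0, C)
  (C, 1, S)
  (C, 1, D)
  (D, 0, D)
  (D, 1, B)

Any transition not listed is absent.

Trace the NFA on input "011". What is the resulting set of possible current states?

Start in {S}.
Read '0': S→{B, C}; now {B, C}.
Read '1': B→∅, C→{S, D}; now {S, D}.
Read '1': S→∅, D→{B}; now {B}.

{B}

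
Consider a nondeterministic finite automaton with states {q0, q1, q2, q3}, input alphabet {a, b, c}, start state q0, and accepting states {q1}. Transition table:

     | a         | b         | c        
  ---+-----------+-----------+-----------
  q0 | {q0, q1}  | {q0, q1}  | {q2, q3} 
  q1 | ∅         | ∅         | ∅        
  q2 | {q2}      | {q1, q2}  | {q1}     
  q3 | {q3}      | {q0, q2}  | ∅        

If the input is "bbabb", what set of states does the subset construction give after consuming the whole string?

Start in {q0}.
Read 'b': q0→{q0, q1}; now {q0, q1}.
Read 'b': q0→{q0, q1}, q1→∅; now {q0, q1}.
Read 'a': q0→{q0, q1}, q1→∅; now {q0, q1}.
Read 'b': q0→{q0, q1}, q1→∅; now {q0, q1}.
Read 'b': q0→{q0, q1}, q1→∅; now {q0, q1}.

{q0, q1}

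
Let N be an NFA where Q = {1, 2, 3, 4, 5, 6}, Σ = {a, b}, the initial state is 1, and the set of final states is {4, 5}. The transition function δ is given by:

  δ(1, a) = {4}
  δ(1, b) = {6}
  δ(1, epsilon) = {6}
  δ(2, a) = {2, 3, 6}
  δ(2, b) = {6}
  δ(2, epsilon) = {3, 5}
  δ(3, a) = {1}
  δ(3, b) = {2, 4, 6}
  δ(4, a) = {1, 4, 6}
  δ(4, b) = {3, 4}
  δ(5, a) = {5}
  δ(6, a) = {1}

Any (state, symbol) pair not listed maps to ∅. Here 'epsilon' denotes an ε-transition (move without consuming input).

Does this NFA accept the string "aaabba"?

Yes

Start: ε-closure({1}) = {1, 6}.
Read 'a': {1, 6} → {1, 4, 6}.
Read 'a': {1, 4, 6} → {1, 4, 6}.
Read 'a': {1, 4, 6} → {1, 4, 6}.
Read 'b': {1, 4, 6} → {3, 4, 6}.
Read 'b': {3, 4, 6} → {2, 3, 4, 5, 6}.
Read 'a': {2, 3, 4, 5, 6} → {1, 2, 3, 4, 5, 6}.
The final set {1, 2, 3, 4, 5, 6} contains the accepting states 4, 5.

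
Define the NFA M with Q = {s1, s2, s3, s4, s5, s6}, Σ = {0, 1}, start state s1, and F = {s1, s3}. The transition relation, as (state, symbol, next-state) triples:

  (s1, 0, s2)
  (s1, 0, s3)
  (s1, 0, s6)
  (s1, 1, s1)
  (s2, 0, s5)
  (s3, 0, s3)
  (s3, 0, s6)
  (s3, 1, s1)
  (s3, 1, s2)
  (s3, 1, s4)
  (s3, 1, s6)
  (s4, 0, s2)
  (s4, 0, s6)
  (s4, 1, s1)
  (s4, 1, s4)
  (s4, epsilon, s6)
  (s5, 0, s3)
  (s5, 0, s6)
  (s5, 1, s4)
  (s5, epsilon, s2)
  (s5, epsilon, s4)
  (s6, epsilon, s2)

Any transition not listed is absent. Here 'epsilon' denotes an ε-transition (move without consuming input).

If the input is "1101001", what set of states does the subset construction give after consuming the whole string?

{s1, s2, s4, s6}

Start in {s1}.
Read '1': {s1} → {s1}.
Read '1': {s1} → {s1}.
Read '0': {s1} → {s2, s3, s6}.
Read '1': {s2, s3, s6} → {s1, s2, s4, s6}.
Read '0': {s1, s2, s4, s6} → {s2, s3, s4, s5, s6}.
Read '0': {s2, s3, s4, s5, s6} → {s2, s3, s4, s5, s6}.
Read '1': {s2, s3, s4, s5, s6} → {s1, s2, s4, s6}.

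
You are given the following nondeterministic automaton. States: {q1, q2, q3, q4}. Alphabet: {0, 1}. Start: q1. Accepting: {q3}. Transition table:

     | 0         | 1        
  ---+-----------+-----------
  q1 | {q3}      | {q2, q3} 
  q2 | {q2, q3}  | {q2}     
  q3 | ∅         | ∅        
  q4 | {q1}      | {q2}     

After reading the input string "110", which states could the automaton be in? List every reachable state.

{q2, q3}

Start in {q1}.
Read '1': q1→{q2, q3}; now {q2, q3}.
Read '1': q2→{q2}, q3→∅; now {q2}.
Read '0': q2→{q2, q3}; now {q2, q3}.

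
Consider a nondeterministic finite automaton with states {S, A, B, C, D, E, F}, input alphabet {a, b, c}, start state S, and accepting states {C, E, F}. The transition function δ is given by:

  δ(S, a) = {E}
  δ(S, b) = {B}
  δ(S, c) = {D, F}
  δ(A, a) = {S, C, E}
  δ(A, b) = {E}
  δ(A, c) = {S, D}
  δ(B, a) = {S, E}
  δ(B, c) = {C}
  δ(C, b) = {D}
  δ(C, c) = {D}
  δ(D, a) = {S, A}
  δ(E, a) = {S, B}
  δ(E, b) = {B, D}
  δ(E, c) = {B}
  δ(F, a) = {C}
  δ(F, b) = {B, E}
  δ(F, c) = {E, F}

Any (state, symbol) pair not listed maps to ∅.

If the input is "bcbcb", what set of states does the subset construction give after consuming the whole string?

∅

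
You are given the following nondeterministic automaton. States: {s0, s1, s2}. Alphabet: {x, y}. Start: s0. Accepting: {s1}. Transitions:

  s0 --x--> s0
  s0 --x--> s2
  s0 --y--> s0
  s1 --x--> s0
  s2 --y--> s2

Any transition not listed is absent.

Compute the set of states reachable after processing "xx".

{s0, s2}

Start in {s0}.
Read 'x': s0→{s0, s2}; now {s0, s2}.
Read 'x': s0→{s0, s2}, s2→∅; now {s0, s2}.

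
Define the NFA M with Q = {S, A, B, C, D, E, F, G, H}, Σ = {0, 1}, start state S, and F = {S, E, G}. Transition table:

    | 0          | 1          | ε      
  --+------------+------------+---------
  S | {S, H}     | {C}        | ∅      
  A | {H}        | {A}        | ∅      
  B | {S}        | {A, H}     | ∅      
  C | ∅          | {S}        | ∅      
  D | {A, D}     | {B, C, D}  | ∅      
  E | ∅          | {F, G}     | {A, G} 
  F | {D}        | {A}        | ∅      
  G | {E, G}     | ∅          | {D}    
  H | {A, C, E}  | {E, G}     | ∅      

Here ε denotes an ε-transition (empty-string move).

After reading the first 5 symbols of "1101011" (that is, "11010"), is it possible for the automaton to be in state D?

Yes

Start in {S}.
Read '1': S→{C}; now {C}.
Read '1': C→{S}; now {S}.
Read '0': S→{S, H}; now {S, H}.
Read '1': S→{C}, H→{E, G}; union {C, E, G}; ε-closure = {A, C, D, E, G}.
Read '0': A→{H}, C→∅, D→{A, D}, E→∅, G→{E, G}; now {A, D, E, G, H}.
State D is in {A, D, E, G, H}.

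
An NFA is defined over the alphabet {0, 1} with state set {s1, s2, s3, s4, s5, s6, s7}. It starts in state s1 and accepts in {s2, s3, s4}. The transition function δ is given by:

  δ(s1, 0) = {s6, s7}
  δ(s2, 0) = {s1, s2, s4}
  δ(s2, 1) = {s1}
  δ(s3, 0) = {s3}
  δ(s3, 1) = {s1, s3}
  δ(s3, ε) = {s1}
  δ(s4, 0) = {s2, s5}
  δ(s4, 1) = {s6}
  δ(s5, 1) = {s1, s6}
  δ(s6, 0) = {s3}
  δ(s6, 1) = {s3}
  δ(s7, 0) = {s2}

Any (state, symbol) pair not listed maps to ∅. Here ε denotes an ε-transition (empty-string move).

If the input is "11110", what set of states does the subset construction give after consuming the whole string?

Start in {s1}.
Read '1': {s1} → ∅.
The set is empty and remains empty for the remaining 4 symbols.

∅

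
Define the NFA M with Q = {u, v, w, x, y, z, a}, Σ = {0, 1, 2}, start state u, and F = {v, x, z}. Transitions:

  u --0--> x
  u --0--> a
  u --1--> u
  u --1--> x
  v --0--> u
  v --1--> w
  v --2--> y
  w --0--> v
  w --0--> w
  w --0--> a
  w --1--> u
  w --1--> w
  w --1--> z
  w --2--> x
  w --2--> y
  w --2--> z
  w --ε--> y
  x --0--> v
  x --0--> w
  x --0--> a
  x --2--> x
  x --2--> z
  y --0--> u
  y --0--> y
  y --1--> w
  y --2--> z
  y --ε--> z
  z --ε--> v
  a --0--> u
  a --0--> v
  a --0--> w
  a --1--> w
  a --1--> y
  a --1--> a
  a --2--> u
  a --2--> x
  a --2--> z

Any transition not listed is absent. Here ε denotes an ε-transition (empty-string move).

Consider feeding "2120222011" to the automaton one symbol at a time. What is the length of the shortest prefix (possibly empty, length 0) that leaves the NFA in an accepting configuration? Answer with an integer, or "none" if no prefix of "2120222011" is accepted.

none

Start in {u}.
Read '2': u→∅; now ∅.
The set is empty and remains empty for the remaining 9 symbols.
No reachable set along the way intersects F.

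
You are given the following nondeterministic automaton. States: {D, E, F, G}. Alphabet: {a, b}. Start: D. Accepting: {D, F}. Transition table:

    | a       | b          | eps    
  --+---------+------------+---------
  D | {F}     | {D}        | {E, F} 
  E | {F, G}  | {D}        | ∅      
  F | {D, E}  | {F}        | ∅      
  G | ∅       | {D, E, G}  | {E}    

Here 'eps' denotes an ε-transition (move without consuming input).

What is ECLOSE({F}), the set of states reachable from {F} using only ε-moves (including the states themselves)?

Begin with {F}.
No ε-moves leave this set, so the closure equals the set itself.

{F}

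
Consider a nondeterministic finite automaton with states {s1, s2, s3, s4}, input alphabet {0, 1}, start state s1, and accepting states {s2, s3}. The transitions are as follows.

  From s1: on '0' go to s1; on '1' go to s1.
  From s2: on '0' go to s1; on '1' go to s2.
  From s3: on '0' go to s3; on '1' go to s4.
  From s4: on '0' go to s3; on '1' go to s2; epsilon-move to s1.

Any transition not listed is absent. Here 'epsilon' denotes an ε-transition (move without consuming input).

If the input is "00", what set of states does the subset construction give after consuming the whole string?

{s1}

Start in {s1}.
Read '0': s1→{s1}; now {s1}.
Read '0': s1→{s1}; now {s1}.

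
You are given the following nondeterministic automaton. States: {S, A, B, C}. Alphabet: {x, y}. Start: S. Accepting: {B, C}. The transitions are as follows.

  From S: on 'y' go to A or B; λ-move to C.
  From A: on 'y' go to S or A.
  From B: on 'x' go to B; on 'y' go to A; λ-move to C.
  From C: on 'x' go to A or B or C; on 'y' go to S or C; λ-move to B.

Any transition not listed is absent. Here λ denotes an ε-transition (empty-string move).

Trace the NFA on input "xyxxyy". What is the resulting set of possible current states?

{S, A, B, C}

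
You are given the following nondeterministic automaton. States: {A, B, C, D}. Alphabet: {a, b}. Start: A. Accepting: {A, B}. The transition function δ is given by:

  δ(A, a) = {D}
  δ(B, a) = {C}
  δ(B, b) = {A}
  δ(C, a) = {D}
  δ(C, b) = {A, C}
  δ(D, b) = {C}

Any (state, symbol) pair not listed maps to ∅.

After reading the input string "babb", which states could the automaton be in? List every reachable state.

Start in {A}.
Read 'b': A→∅; now ∅.
The set is empty and remains empty for the remaining 3 symbols.

∅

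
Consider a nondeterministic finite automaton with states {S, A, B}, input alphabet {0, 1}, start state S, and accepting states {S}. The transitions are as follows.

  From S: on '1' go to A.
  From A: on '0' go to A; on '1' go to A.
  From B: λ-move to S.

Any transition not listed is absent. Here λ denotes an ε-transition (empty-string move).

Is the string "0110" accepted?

No

Start in {S}.
Read '0': S→∅; now ∅.
The set is empty and remains empty for the remaining 3 symbols.
The final set ∅ contains no accepting state.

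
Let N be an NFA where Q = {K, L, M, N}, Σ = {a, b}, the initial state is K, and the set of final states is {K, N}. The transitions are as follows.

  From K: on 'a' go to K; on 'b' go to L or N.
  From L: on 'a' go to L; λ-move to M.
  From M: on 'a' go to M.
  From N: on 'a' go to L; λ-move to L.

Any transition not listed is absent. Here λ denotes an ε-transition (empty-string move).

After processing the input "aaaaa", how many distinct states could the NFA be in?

1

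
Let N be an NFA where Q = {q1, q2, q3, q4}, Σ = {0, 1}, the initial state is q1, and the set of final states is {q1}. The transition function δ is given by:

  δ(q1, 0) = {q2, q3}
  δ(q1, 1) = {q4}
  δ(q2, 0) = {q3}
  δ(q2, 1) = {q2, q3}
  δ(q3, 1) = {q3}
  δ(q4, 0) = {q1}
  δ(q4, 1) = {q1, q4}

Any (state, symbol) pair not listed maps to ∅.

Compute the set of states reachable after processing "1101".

{q2, q3, q4}

Start in {q1}.
Read '1': {q1} → {q4}.
Read '1': {q4} → {q1, q4}.
Read '0': {q1, q4} → {q1, q2, q3}.
Read '1': {q1, q2, q3} → {q2, q3, q4}.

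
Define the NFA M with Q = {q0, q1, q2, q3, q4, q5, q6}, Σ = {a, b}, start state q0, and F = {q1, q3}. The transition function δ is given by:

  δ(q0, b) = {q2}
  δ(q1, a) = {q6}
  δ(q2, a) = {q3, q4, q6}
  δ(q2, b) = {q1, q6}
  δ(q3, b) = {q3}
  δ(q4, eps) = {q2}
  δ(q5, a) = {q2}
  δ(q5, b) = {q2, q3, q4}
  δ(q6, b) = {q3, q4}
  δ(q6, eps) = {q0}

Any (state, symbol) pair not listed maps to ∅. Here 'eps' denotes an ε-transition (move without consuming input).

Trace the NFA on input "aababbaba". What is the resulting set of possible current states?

Start in {q0}.
Read 'a': {q0} → ∅.
The set is empty and remains empty for the remaining 8 symbols.

∅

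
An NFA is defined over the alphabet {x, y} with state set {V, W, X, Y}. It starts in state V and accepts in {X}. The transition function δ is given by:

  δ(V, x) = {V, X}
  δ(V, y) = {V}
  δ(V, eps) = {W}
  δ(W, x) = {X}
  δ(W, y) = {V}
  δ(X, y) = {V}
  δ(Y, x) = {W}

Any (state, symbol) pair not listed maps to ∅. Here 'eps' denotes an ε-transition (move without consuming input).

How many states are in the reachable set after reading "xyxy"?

2

Start: ε-closure({V}) = {V, W}.
Read 'x': {V, W} → {V, W, X}.
Read 'y': {V, W, X} → {V, W}.
Read 'x': {V, W} → {V, W, X}.
Read 'y': {V, W, X} → {V, W}.
That set has 2 states.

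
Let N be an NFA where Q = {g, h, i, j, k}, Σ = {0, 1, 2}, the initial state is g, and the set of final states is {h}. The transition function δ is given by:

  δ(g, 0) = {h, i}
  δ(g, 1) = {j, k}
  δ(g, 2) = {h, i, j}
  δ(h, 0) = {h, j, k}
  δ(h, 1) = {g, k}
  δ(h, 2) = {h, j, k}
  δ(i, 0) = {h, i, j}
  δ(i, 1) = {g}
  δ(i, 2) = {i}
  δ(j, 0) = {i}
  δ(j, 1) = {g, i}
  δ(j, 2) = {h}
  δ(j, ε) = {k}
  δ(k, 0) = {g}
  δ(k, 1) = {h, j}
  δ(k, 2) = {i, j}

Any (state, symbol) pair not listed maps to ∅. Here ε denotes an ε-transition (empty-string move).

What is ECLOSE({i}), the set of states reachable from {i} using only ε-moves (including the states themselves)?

Begin with {i}.
No ε-moves leave this set, so the closure equals the set itself.

{i}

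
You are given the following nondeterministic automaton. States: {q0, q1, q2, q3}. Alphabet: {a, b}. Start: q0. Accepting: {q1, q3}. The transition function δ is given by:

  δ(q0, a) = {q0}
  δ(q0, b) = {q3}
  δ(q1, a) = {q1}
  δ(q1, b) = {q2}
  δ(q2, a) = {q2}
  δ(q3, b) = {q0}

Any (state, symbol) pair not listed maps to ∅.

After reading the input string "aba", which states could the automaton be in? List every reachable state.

Start in {q0}.
Read 'a': {q0} → {q0}.
Read 'b': {q0} → {q3}.
Read 'a': {q3} → ∅.

∅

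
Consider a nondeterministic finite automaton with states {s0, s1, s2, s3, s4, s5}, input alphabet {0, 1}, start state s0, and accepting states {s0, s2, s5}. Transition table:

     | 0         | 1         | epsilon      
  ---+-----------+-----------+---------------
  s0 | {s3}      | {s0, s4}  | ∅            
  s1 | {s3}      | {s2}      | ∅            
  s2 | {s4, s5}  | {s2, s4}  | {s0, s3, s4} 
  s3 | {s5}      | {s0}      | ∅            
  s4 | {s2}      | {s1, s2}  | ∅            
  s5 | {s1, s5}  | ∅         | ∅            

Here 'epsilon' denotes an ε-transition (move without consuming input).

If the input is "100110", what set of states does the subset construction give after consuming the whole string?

{s0, s2, s3, s4, s5}

Start in {s0}.
Read '1': s0→{s0, s4}; now {s0, s4}.
Read '0': s0→{s3}, s4→{s2}; union {s2, s3}; ε-closure = {s0, s2, s3, s4}.
Read '0': s0→{s3}, s2→{s4, s5}, s3→{s5}, s4→{s2}; union {s2, s3, s4, s5}; ε-closure = {s0, s2, s3, s4, s5}.
Read '1': s0→{s0, s4}, s2→{s2, s4}, s3→{s0}, s4→{s1, s2}, s5→∅; union {s0, s1, s2, s4}; ε-closure = {s0, s1, s2, s3, s4}.
Read '1': s0→{s0, s4}, s1→{s2}, s2→{s2, s4}, s3→{s0}, s4→{s1, s2}; union {s0, s1, s2, s4}; ε-closure = {s0, s1, s2, s3, s4}.
Read '0': s0→{s3}, s1→{s3}, s2→{s4, s5}, s3→{s5}, s4→{s2}; union {s2, s3, s4, s5}; ε-closure = {s0, s2, s3, s4, s5}.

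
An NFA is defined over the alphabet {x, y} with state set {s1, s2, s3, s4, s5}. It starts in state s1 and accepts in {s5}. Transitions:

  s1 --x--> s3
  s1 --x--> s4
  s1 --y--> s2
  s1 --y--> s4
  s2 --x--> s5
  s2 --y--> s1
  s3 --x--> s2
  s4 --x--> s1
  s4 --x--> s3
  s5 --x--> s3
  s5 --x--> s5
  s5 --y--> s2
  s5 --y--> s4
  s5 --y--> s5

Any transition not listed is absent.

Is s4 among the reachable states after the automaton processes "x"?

Yes

Start in {s1}.
Read 'x': {s1} → {s3, s4}.
State s4 is in {s3, s4}.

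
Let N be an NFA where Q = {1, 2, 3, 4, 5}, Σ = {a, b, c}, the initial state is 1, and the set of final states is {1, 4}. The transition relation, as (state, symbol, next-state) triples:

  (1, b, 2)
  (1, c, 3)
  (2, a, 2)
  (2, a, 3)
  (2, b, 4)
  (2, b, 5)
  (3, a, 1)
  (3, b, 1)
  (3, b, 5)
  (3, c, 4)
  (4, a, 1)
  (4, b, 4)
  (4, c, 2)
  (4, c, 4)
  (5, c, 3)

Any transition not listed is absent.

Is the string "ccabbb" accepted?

Start in {1}.
Read 'c': {1} → {3}.
Read 'c': {3} → {4}.
Read 'a': {4} → {1}.
Read 'b': {1} → {2}.
Read 'b': {2} → {4, 5}.
Read 'b': {4, 5} → {4}.
The final set {4} contains the accepting state 4.

Yes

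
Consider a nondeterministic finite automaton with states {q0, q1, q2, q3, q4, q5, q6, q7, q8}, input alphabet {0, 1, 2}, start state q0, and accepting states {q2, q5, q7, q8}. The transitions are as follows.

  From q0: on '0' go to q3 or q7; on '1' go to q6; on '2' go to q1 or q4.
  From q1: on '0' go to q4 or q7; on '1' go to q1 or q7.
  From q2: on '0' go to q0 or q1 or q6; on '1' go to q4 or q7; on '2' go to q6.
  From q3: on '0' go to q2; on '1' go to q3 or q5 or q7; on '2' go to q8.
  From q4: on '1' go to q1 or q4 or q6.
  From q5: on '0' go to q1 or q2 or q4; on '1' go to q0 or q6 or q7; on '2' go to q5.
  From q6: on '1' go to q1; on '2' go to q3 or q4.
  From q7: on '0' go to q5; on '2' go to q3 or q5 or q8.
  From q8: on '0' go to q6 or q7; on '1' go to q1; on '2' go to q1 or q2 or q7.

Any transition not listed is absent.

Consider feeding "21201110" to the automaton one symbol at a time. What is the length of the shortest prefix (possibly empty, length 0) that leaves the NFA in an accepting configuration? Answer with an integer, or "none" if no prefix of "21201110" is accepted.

2

Start in {q0}.
Read '2': q0→{q1, q4}; now {q1, q4}.
Read '1': q1→{q1, q7}, q4→{q1, q4, q6}; now {q1, q4, q6, q7}.
None of the earlier sets intersect F, but {q1, q4, q6, q7} does.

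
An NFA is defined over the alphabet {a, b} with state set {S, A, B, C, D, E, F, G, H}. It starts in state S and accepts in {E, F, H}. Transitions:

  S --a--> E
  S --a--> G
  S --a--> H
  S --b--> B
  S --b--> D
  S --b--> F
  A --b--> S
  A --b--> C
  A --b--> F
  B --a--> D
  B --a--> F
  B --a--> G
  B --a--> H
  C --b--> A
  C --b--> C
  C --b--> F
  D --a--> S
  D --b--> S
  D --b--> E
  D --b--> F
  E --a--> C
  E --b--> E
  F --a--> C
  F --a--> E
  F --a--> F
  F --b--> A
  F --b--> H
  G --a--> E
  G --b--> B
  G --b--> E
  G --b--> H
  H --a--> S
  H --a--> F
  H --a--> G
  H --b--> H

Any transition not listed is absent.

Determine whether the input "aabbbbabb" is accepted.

Yes

Start in {S}.
Read 'a': {S} → {E, G, H}.
Read 'a': {E, G, H} → {S, C, E, F, G}.
Read 'b': {S, C, E, F, G} → {A, B, C, D, E, F, H}.
Read 'b': {A, B, C, D, E, F, H} → {S, A, C, E, F, H}.
Read 'b': {S, A, C, E, F, H} → {S, A, B, C, D, E, F, H}.
Read 'b': {S, A, B, C, D, E, F, H} → {S, A, B, C, D, E, F, H}.
Read 'a': {S, A, B, C, D, E, F, H} → {S, C, D, E, F, G, H}.
Read 'b': {S, C, D, E, F, G, H} → {S, A, B, C, D, E, F, H}.
Read 'b': {S, A, B, C, D, E, F, H} → {S, A, B, C, D, E, F, H}.
The final set {S, A, B, C, D, E, F, H} contains the accepting states E, F, H.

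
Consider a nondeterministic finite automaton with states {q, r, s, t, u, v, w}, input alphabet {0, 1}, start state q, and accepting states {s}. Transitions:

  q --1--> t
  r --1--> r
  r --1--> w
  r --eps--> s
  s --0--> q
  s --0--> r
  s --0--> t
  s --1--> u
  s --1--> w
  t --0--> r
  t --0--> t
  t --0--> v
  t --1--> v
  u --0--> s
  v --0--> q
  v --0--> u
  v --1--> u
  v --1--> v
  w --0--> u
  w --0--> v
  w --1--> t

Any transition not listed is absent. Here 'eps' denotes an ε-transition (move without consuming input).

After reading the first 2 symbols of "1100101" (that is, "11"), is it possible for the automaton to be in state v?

Start in {q}.
Read '1': {q} → {t}.
Read '1': {t} → {v}.
State v is in {v}.

Yes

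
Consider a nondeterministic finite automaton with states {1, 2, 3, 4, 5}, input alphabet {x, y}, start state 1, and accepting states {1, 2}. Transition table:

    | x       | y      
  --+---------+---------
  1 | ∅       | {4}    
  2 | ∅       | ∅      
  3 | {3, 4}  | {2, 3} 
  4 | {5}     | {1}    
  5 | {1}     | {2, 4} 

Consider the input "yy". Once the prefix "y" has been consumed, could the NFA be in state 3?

Start in {1}.
Read 'y': {1} → {4}.
State 3 is not in {4}.

No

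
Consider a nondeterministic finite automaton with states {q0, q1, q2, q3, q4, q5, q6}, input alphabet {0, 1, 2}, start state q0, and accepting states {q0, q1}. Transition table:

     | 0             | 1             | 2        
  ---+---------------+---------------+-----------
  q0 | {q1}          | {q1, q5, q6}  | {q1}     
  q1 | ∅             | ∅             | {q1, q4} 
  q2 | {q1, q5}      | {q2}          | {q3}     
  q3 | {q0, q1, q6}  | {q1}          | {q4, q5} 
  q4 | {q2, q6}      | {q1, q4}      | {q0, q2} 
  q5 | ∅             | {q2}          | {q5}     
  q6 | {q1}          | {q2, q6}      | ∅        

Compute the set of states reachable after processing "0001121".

∅

Start in {q0}.
Read '0': q0→{q1}; now {q1}.
Read '0': q1→∅; now ∅.
The set is empty and remains empty for the remaining 5 symbols.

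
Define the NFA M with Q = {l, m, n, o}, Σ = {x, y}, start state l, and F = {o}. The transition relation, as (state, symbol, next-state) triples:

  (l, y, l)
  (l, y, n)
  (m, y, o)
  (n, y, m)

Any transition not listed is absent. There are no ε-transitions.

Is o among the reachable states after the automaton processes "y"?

No

Start in {l}.
Read 'y': {l} → {l, n}.
State o is not in {l, n}.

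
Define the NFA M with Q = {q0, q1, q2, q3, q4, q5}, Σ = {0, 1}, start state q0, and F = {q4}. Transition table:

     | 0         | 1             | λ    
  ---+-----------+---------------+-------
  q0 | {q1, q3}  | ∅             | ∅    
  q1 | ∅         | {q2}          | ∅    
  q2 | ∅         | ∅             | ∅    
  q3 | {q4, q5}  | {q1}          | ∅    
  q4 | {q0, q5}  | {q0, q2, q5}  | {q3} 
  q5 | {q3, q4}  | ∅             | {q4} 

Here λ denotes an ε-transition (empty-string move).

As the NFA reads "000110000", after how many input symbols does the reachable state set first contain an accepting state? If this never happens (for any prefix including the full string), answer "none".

Start in {q0}.
Read '0': q0→{q1, q3}; now {q1, q3}.
Read '0': q1→∅, q3→{q4, q5}; union {q4, q5}; ε-closure = {q3, q4, q5}.
None of the earlier sets intersect F, but {q3, q4, q5} does.

2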